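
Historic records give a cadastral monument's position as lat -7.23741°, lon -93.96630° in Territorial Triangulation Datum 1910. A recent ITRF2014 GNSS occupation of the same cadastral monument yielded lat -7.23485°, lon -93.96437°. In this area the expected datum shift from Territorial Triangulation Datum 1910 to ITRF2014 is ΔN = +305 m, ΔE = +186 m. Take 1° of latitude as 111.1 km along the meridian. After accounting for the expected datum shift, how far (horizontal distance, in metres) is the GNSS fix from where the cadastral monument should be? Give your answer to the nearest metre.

Observed coordinate differences: Δφ = +0.00256°, Δλ = +0.00193°.
Converting to metres (1° lat = 111100 m, cos φ = 0.992033): observed ΔN = 284.4 m, observed ΔE = 212.7 m.
Subtracting the expected shift leaves a residual of 284.4 − (305) = -20.6 m north and 212.7 − (186) = 26.7 m east.
Residual distance = √((-20.6)² + 26.7²) = 33.7 m.

34 m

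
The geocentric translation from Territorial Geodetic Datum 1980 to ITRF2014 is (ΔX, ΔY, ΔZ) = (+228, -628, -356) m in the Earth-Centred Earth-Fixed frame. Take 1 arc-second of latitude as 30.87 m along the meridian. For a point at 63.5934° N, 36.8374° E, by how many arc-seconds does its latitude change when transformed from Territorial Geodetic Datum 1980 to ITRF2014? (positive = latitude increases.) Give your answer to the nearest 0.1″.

sin φ = 0.895661, cos φ = 0.444738, sin λ = 0.599546, cos λ = 0.800340.
North component: ΔN = −sin φ cos λ·ΔX − sin φ sin λ·ΔY + cos φ·ΔZ = −(0.895661)(0.800340)(228) − (0.895661)(0.599546)(-628) + (0.444738)(-356) = 15.46 m.
1° of latitude spans 3600 × 30.87 = 111132 m, so Δφ = 15.46 / 111132 × 3600 = 0.501″.

Δφ = 0.5″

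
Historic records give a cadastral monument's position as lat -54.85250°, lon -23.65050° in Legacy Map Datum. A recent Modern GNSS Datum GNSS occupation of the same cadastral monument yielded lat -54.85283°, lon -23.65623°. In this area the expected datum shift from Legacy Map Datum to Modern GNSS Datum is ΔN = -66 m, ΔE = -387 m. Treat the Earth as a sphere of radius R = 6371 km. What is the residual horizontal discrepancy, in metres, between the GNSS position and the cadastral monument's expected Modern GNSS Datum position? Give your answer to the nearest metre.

Observed coordinate differences: Δφ = -0.00033°, Δλ = -0.00573°.
Converting to metres (1° lat = 111195 m, cos φ = 0.575683): observed ΔN = -36.7 m, observed ΔE = -366.8 m.
Subtracting the expected shift leaves a residual of -36.7 − (-66) = 29.3 m north and -366.8 − (-387) = 20.2 m east.
Residual distance = √(29.3² + 20.2²) = 35.6 m.

36 m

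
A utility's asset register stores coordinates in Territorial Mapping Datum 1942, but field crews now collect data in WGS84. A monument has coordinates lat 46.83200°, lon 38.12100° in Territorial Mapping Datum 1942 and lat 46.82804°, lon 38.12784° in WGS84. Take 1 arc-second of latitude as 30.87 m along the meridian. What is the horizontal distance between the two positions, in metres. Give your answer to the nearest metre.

Δφ = 46.82804° − 46.83200° = -0.00396°; Δλ = 38.12784° − 38.12100° = +0.00684°.
1° of latitude = 3600 × 30.87 = 111132 m.
ΔN = Δφ × 111132 = -440.1 m; ΔE = Δλ × 111132 × cos(46.83200°) = +0.00684 × 111132 × 0.684140 = 520.0 m.
Distance = √(ΔE² + ΔN²) = √(520.0² + (-440.1)²) = 681.3 m.

681 m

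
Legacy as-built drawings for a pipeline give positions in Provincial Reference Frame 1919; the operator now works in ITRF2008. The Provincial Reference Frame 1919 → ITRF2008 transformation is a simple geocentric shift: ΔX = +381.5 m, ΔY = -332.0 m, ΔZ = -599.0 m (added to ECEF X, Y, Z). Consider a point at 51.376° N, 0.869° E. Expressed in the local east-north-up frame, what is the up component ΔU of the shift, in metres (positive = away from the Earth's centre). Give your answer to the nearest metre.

ΔU = -233 m

At φ = 51.376°, λ = 0.869°: sin φ = 0.781259, cos φ = 0.624207, sin λ = 0.015166, cos λ = 0.999885.
ΔU = cos φ cos λ·ΔX + cos φ sin λ·ΔY + sin φ·ΔZ = (0.624207)(0.999885)(381.5) + (0.624207)(0.015166)(-332.0) + (0.781259)(-599.0) = -233.01 m.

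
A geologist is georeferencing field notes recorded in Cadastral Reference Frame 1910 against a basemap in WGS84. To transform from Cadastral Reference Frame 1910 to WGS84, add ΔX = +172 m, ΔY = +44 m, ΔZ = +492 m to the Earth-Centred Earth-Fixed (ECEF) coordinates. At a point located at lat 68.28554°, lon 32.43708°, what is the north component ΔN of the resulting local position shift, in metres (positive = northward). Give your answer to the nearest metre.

At φ = 68.28554°, λ = 32.43708°: sin φ = 0.929039, cos φ = 0.369981, sin λ = 0.536373, cos λ = 0.843981.
ΔN = −sin φ cos λ·ΔX − sin φ sin λ·ΔY + cos φ·ΔZ = −(0.929039)(0.843981)(172) − (0.929039)(0.536373)(44) + (0.369981)(492) = 25.24 m.

ΔN = 25 m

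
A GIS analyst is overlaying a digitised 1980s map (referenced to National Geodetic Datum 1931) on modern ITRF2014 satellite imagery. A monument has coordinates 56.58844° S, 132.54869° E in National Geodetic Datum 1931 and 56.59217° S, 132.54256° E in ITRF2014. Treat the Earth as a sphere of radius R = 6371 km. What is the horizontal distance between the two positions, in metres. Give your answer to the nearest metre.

559 m

Δφ = -56.59217° − -56.58844° = -0.00373°; Δλ = 132.54256° − 132.54869° = -0.00613°.
1° along a meridian = πR/180 = 111195 m.
ΔN = Δφ × 111195 = -414.8 m; ΔE = Δλ × 111195 × cos(-56.58844°) = -0.00613 × 111195 × 0.550649 = -375.3 m.
Distance = √(ΔE² + ΔN²) = √((-375.3)² + (-414.8)²) = 559.4 m.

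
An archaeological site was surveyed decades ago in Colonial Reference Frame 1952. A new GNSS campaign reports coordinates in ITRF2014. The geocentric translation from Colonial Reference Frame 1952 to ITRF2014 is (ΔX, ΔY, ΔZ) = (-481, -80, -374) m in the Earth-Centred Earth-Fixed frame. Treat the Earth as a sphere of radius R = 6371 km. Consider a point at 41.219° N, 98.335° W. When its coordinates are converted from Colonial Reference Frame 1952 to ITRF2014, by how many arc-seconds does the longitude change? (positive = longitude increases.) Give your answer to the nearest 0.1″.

Δλ = -20.0″

sin φ = 0.658939, cos φ = 0.752196, sin λ = -0.989437, cos λ = -0.144961.
East component: ΔE = −sin λ·ΔX + cos λ·ΔY = −(-0.989437)(-481) + (-0.144961)(-80) = -464.32 m.
1° of latitude spans πR/180 = 111195 m; at latitude φ, 1° of longitude spans that × cos φ = 83640.4 m, so Δλ = -464.32 / 83640.4 × 3600 = -19.985″.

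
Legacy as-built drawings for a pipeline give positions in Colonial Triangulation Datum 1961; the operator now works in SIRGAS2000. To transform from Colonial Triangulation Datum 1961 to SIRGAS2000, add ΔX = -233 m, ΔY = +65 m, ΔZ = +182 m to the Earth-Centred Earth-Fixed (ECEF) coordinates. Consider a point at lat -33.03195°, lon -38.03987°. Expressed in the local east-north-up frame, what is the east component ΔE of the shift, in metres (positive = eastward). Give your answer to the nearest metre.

ΔE = -92 m

The local east axis at (φ, λ) is (−sin λ, cos λ, 0), so ΔE = −sin(-38.03987°)·(-233) + cos(-38.03987°)·65 = -92.38 m.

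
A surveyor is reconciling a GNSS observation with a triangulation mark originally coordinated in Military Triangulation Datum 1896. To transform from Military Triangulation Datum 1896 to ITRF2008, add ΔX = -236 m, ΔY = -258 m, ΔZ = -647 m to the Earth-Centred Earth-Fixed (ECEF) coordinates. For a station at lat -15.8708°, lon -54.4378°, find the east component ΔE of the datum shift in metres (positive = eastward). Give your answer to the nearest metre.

The local east axis at (φ, λ) is (−sin λ, cos λ, 0), so ΔE = −sin(-54.4378°)·(-236) + cos(-54.4378°)·(-258) = -342.03 m.

ΔE = -342 m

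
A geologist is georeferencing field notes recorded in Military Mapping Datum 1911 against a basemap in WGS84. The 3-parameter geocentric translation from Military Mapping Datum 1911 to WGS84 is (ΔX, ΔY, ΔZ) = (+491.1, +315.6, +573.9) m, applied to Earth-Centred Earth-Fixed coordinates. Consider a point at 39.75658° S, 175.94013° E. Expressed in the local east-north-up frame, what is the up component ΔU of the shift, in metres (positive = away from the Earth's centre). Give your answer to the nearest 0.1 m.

ΔU = -726.4 m

At φ = -39.75658°, λ = 175.94013°: sin φ = -0.639527, cos φ = 0.768768, sin λ = 0.070799, cos λ = -0.997491.
ΔU = cos φ cos λ·ΔX + cos φ sin λ·ΔY + sin φ·ΔZ = (0.768768)(-0.997491)(491.1) + (0.768768)(0.070799)(315.6) + (-0.639527)(573.9) = -726.44 m.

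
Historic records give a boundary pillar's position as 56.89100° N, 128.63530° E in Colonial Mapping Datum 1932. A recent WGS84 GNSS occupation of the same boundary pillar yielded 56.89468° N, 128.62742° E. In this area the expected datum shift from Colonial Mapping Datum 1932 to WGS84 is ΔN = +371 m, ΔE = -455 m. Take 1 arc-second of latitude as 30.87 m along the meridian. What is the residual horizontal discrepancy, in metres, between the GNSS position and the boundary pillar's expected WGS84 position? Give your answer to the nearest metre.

45 m

Observed coordinate differences: Δφ = +0.00368°, Δλ = -0.00788°.
Converting to metres (1° lat = 111132 m, cos φ = 0.546234): observed ΔN = 409.0 m, observed ΔE = -478.3 m.
Subtracting the expected shift leaves a residual of 409.0 − (371) = 38.0 m north and -478.3 − (-455) = -23.3 m east.
Residual distance = √(38.0² + (-23.3)²) = 44.6 m.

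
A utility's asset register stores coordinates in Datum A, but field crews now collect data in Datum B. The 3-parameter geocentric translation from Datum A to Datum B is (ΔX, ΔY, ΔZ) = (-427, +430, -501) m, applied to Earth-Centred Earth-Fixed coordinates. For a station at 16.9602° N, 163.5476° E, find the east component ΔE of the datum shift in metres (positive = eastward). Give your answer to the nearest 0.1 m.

The local east axis at (φ, λ) is (−sin λ, cos λ, 0), so ΔE = −sin(163.5476°)·(-427) + cos(163.5476°)·430 = -291.46 m.

ΔE = -291.5 m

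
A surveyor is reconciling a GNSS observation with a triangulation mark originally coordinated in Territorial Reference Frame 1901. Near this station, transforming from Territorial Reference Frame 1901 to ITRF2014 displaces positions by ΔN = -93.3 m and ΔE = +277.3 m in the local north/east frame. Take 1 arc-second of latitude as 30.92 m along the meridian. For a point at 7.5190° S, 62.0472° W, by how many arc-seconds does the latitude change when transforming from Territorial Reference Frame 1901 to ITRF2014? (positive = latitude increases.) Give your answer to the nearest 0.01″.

Δφ = -3.02″

1″ of latitude = 30.92 m, so Δφ = -93.3 / 30.92 = -3.017″.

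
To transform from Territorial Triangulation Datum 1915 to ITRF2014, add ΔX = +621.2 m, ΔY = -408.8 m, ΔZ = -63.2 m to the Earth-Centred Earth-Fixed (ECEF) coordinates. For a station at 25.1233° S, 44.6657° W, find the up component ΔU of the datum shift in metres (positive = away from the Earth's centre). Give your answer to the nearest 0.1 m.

ΔU = 687.0 m

At φ = -25.1233°, λ = -44.6657°: sin φ = -0.424568, cos φ = 0.905396, sin λ = -0.702969, cos λ = 0.711220.
ΔU = cos φ cos λ·ΔX + cos φ sin λ·ΔY + sin φ·ΔZ = (0.905396)(0.711220)(621.2) + (0.905396)(-0.702969)(-408.8) + (-0.424568)(-63.2) = 687.03 m.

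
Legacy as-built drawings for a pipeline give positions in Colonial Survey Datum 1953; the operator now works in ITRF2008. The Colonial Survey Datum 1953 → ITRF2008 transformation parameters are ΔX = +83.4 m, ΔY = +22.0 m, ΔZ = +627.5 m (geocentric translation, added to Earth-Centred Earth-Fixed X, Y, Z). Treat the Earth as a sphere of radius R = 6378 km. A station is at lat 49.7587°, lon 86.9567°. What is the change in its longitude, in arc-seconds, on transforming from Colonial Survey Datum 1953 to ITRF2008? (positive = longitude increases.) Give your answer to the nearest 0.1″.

Δλ = -4.1″

sin φ = 0.763331, cos φ = 0.646008, sin λ = 0.998590, cos λ = 0.053091.
East component: ΔE = −sin λ·ΔX + cos λ·ΔY = −(0.998590)(83.4) + (0.053091)(22.0) = -82.11 m.
1° of latitude spans πR/180 = 111317 m; at latitude φ, 1° of longitude spans that × cos φ = 71911.7 m, so Δλ = -82.11 / 71911.7 × 3600 = -4.111″.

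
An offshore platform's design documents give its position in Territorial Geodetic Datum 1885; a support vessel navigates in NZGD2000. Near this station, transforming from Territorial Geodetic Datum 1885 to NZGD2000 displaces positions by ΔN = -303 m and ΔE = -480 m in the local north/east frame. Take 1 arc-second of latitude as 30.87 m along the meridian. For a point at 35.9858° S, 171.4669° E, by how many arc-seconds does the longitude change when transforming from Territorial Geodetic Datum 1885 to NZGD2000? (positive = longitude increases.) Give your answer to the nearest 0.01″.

Δλ = -19.22″

At latitude -35.9858°, cos φ = 0.809163.
1″ of longitude at this latitude = 30.87 × cos φ = 24.9789 m, so Δλ = -480.0 / 24.9789 = -19.216″.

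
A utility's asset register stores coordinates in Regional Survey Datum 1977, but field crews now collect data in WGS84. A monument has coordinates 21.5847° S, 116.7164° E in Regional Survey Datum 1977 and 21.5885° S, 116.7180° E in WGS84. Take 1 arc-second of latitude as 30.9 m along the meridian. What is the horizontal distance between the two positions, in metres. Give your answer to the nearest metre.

454 m

Δφ = -21.5885° − -21.5847° = -0.0038°; Δλ = 116.7180° − 116.7164° = +0.0016°.
1° of latitude = 3600 × 30.90 = 111240 m.
ΔN = Δφ × 111240 = -422.7 m; ΔE = Δλ × 111240 × cos(-21.5847°) = +0.0016 × 111240 × 0.929875 = 165.5 m.
Distance = √(ΔE² + ΔN²) = √(165.5² + (-422.7)²) = 454.0 m.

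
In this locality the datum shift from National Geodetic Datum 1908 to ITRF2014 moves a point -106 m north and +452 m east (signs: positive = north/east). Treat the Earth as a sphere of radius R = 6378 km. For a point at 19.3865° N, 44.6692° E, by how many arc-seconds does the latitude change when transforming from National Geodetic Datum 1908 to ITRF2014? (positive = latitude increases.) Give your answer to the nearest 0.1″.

On a sphere of radius R, 1 rad of latitude = R, so Δφ = ΔN / R = -106.0 / 6378000 = -1.6620e-05 rad = -3.428″.

Δφ = -3.4″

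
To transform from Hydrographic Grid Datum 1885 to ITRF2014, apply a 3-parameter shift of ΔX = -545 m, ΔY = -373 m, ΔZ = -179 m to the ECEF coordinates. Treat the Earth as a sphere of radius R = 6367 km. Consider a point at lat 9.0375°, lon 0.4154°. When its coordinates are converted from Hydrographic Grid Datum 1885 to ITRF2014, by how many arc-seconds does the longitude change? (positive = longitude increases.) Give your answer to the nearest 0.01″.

Δλ = -12.11″

sin φ = 0.157081, cos φ = 0.987586, sin λ = 0.007250, cos λ = 0.999974.
East component: ΔE = −sin λ·ΔX + cos λ·ΔY = −(0.007250)(-545) + (0.999974)(-373) = -369.04 m.
1° of latitude spans πR/180 = 111125 m; at latitude φ, 1° of longitude spans that × cos φ = 109745.6 m, so Δλ = -369.04 / 109745.6 × 3600 = -12.106″.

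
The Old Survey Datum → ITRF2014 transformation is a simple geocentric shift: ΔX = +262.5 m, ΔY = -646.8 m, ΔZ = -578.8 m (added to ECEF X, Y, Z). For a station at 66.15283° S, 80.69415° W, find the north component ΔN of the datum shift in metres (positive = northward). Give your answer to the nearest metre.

At φ = -66.15283°, λ = -80.69415°: sin φ = -0.914627, cos φ = 0.404298, sin λ = -0.986839, cos λ = 0.161705.
ΔN = −sin φ cos λ·ΔX − sin φ sin λ·ΔY + cos φ·ΔZ = −(-0.914627)(0.161705)(262.5) − (-0.914627)(-0.986839)(-646.8) + (0.404298)(-578.8) = 388.61 m.

ΔN = 389 m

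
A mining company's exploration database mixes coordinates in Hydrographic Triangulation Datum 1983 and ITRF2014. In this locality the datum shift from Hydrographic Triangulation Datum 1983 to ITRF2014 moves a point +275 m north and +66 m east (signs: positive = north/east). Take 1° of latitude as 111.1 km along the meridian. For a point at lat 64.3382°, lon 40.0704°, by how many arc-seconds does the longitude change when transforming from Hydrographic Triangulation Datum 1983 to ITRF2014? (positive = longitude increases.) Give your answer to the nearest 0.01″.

At latitude 64.3382°, cos φ = 0.433058.
1° of longitude at this latitude = 111.1 × cos φ = 48.11 km, so Δλ = 66.0 / 48112.8 = 0.0013718° = 4.938″.

Δλ = 4.94″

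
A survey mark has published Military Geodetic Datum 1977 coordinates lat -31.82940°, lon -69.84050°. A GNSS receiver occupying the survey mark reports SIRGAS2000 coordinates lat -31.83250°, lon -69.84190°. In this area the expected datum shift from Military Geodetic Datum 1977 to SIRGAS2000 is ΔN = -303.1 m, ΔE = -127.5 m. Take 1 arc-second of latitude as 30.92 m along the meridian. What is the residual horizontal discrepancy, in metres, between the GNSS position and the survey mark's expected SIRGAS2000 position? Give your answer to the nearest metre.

Observed coordinate differences: Δφ = -0.00310°, Δλ = -0.00140°.
Converting to metres (1° lat = 111312 m, cos φ = 0.849622): observed ΔN = -345.1 m, observed ΔE = -132.4 m.
Subtracting the expected shift leaves a residual of -345.1 − (-303.1) = -42.0 m north and -132.4 − (-127.5) = -4.9 m east.
Residual distance = √((-42.0)² + (-4.9)²) = 42.3 m.

42 m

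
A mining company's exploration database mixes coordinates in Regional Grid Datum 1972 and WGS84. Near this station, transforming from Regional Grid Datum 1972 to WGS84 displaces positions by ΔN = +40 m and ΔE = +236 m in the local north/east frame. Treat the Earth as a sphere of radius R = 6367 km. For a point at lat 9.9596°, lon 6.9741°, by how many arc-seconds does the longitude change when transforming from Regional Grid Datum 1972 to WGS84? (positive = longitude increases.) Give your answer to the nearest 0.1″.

At latitude 9.9596°, cos φ = 0.984930.
One radian of longitude at latitude φ spans R cos φ, so Δλ = ΔE / (R cos φ) = 236.0 / (6367000 × 0.984930) = 3.7633e-05 rad = 7.762″.

Δλ = 7.8″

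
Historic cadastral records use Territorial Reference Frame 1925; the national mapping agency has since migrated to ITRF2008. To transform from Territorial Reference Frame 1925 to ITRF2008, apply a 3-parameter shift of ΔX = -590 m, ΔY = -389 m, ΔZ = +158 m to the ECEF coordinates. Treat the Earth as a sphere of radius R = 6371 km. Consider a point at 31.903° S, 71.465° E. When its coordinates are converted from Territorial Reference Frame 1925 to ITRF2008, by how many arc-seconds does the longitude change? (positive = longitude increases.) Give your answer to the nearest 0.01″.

sin φ = -0.528483, cos φ = 0.848944, sin λ = 0.948130, cos λ = 0.317884.
East component: ΔE = −sin λ·ΔX + cos λ·ΔY = −(0.948130)(-590) + (0.317884)(-389) = 435.74 m.
1° of latitude spans πR/180 = 111195 m; at latitude φ, 1° of longitude spans that × cos φ = 94398.3 m, so Δλ = 435.74 / 94398.3 × 3600 = 16.617″.

Δλ = 16.62″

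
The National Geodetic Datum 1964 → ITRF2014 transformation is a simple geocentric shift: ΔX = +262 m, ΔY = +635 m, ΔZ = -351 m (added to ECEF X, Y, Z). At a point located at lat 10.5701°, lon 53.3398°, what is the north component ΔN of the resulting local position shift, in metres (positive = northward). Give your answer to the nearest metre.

ΔN = -467 m

The local north axis is (−sin φ cos λ, −sin φ sin λ, cos φ), giving ΔN = -28.696 − 93.442 − 345.044 = -467.18 m.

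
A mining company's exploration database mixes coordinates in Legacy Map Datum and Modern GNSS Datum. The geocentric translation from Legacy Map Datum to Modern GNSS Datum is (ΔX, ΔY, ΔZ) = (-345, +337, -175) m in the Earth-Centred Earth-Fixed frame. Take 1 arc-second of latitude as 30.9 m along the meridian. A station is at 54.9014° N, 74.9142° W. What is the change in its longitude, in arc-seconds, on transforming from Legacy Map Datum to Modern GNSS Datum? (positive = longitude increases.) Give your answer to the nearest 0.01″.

sin φ = 0.818164, cos φ = 0.574985, sin λ = -0.965537, cos λ = 0.260265.
East component: ΔE = −sin λ·ΔX + cos λ·ΔY = −(-0.965537)(-345) + (0.260265)(337) = -245.40 m.
1° of latitude spans 3600 × 30.90 = 111240 m; at latitude φ, 1° of longitude spans that × cos φ = 63961.4 m, so Δλ = -245.40 / 63961.4 × 3600 = -13.812″.

Δλ = -13.81″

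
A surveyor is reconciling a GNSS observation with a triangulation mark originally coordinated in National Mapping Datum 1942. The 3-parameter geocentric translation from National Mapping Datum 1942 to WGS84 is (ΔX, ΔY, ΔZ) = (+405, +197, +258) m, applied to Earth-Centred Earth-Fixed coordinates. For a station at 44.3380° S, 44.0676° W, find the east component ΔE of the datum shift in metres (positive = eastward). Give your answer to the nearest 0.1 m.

The local east axis at (φ, λ) is (−sin λ, cos λ, 0), so ΔE = −sin(-44.0676°)·405 + cos(-44.0676°)·197 = 423.23 m.

ΔE = 423.2 m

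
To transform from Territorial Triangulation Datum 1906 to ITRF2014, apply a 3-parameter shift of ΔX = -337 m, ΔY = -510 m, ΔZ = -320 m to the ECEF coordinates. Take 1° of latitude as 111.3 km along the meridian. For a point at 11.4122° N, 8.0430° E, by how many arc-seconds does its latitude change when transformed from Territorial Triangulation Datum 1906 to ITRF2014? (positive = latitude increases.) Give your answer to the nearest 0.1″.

Δφ = -7.6″

sin φ = 0.197866, cos φ = 0.980229, sin λ = 0.139916, cos λ = 0.990163.
North component: ΔN = −sin φ cos λ·ΔX − sin φ sin λ·ΔY + cos φ·ΔZ = −(0.197866)(0.990163)(-337) − (0.197866)(0.139916)(-510) + (0.980229)(-320) = -233.53 m.
1° of latitude spans 111300 m, so Δφ = -233.53 / 111300 × 3600 = -7.554″.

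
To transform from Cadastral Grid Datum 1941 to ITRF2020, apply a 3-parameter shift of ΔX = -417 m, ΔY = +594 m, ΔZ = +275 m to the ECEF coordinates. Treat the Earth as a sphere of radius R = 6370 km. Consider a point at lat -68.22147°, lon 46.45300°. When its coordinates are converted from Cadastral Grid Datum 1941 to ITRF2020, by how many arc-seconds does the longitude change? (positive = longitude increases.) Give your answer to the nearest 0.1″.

sin φ = -0.928625, cos φ = 0.371020, sin λ = 0.724809, cos λ = 0.688949.
East component: ΔE = −sin λ·ΔX + cos λ·ΔY = −(0.724809)(-417) + (0.688949)(594) = 711.48 m.
1° of latitude spans πR/180 = 111177 m; at latitude φ, 1° of longitude spans that × cos φ = 41249.1 m, so Δλ = 711.48 / 41249.1 × 3600 = 62.094″.

Δλ = 62.1″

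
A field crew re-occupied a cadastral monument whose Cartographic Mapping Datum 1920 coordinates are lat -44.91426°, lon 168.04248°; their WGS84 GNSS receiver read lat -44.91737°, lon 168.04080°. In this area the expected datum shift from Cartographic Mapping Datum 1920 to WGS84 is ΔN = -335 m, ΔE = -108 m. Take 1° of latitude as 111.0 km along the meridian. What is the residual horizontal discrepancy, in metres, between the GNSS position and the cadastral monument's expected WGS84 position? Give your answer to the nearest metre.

Observed coordinate differences: Δφ = -0.00311°, Δλ = -0.00168°.
Converting to metres (1° lat = 111000 m, cos φ = 0.708164): observed ΔN = -345.2 m, observed ΔE = -132.1 m.
Subtracting the expected shift leaves a residual of -345.2 − (-335) = -10.2 m north and -132.1 − (-108) = -24.1 m east.
Residual distance = √((-10.2)² + (-24.1)²) = 26.1 m.

26 m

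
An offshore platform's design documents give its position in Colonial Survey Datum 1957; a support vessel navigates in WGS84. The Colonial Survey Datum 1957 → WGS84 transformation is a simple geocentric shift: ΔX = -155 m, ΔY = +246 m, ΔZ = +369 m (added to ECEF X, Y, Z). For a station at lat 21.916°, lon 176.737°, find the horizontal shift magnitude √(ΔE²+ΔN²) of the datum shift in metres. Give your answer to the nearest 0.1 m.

The local east axis at (φ, λ) is (−sin λ, cos λ, 0), so ΔE = −sin(176.737°)·(-155) + cos(176.737°)·246 = -236.78 m.
The local north axis is (−sin φ cos λ, −sin φ sin λ, cos φ), giving ΔN = -57.759 − 5.226 + 342.333 = 279.35 m.
Horizontal magnitude = √(ΔE² + ΔN²) = √((-236.78)² + 279.35²) = 366.20 m.

366.2 m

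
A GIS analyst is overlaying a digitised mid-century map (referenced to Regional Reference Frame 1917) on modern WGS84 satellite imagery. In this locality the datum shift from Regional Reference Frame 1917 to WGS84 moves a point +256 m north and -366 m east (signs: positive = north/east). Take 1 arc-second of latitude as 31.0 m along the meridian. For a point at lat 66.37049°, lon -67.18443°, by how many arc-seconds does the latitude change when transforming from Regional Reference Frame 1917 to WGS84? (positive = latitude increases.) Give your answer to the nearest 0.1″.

1″ of latitude = 31.00 m, so Δφ = 256.0 / 31.00 = 8.258″.

Δφ = 8.3″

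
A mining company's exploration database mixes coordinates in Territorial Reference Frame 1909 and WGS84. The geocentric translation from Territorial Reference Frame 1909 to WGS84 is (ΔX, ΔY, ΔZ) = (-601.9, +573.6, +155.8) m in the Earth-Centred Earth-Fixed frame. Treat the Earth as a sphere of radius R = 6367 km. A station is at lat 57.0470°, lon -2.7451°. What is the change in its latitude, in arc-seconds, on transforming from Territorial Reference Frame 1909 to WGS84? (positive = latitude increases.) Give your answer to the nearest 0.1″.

sin φ = 0.839117, cos φ = 0.543951, sin λ = -0.047893, cos λ = 0.998852.
North component: ΔN = −sin φ cos λ·ΔX − sin φ sin λ·ΔY + cos φ·ΔZ = −(0.839117)(0.998852)(-601.9) − (0.839117)(-0.047893)(573.6) + (0.543951)(155.8) = 612.28 m.
1° of latitude spans πR/180 = 111125 m, so Δφ = 612.28 / 111125 × 3600 = 19.836″.

Δφ = 19.8″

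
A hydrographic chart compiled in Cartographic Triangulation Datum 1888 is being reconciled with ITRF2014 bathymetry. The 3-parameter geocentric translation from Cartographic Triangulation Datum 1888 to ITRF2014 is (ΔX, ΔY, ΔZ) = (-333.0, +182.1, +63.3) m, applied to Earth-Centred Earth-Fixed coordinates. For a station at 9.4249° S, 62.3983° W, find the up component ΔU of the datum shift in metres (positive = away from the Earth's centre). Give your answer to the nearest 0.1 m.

The local up (radial) axis is (cos φ cos λ, cos φ sin λ, sin φ), giving ΔU = -152.204 − 159.197 − 10.366 = -321.77 m.

ΔU = -321.8 m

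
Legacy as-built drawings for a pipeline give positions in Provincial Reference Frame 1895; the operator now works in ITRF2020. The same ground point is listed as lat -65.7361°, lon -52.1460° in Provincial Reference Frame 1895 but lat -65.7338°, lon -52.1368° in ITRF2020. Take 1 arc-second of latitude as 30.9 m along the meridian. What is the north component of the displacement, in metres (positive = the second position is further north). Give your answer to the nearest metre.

Δφ = -65.7338° − -65.7361° = +0.0023°; Δλ = -52.1368° − -52.1460° = +0.0092°.
1° of latitude = 3600 × 30.90 = 111240 m.
ΔN = Δφ × 111240 = 255.9 m; ΔE = Δλ × 111240 × cos(-65.7361°) = +0.0092 × 111240 × 0.410940 = 420.6 m.

ΔN = 256 m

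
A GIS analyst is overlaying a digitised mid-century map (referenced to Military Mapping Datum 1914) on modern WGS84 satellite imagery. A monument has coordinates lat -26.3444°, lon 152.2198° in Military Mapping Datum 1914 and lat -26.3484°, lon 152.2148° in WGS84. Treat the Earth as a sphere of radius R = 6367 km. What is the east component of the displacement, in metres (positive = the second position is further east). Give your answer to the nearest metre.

ΔE = -498 m

Δφ = -26.3484° − -26.3444° = -0.0040°; Δλ = 152.2148° − 152.2198° = -0.0050°.
1° along a meridian = πR/180 = 111125 m.
ΔN = Δφ × 111125 = -444.5 m; ΔE = Δλ × 111125 × cos(-26.3444°) = -0.0050 × 111125 × 0.896143 = -497.9 m.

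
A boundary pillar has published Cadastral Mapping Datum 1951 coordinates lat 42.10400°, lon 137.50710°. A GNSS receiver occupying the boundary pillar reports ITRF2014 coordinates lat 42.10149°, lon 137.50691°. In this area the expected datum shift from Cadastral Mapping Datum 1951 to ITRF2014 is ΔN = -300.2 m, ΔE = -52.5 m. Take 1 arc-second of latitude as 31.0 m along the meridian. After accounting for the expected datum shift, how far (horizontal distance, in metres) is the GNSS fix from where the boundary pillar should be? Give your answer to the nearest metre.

Observed coordinate differences: Δφ = -0.00251°, Δλ = -0.00019°.
Converting to metres (1° lat = 111600 m, cos φ = 0.741929): observed ΔN = -280.1 m, observed ΔE = -15.7 m.
Subtracting the expected shift leaves a residual of -280.1 − (-300.2) = 20.1 m north and -15.7 − (-52.5) = 36.8 m east.
Residual distance = √(20.1² + 36.8²) = 41.9 m.

42 m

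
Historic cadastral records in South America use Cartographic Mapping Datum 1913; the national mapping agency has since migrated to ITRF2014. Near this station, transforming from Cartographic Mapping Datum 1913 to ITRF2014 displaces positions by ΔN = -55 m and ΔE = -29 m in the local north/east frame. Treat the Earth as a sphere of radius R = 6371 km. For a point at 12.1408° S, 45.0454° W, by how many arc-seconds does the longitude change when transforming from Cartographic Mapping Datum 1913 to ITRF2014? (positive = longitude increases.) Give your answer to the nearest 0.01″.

Δλ = -0.96″

At latitude -12.1408°, cos φ = 0.977634.
One radian of longitude at latitude φ spans R cos φ, so Δλ = ΔE / (R cos φ) = -29.0 / (6371000 × 0.977634) = -4.6560e-06 rad = -0.960″.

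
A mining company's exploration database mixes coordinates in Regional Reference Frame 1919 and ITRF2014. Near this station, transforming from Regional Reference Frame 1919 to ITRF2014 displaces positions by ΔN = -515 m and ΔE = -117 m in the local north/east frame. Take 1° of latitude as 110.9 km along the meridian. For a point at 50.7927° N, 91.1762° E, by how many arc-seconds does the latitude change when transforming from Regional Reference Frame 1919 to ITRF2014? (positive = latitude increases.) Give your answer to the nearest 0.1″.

Δφ = -16.7″

1° of latitude = 110.9 km, so Δφ = -515.0 / 110900 = -0.0046438° = -16.718″.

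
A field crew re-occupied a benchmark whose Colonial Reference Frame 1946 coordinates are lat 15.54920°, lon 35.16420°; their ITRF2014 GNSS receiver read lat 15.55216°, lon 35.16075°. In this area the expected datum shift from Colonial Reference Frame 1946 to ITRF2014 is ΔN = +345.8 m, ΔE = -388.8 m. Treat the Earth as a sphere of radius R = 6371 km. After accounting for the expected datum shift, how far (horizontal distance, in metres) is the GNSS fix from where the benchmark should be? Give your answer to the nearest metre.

Observed coordinate differences: Δφ = +0.00296°, Δλ = -0.00345°.
Converting to metres (1° lat = 111195 m, cos φ = 0.963401): observed ΔN = 329.1 m, observed ΔE = -369.6 m.
Subtracting the expected shift leaves a residual of 329.1 − (345.8) = -16.7 m north and -369.6 − (-388.8) = 19.2 m east.
Residual distance = √((-16.7)² + 19.2²) = 25.4 m.

25 m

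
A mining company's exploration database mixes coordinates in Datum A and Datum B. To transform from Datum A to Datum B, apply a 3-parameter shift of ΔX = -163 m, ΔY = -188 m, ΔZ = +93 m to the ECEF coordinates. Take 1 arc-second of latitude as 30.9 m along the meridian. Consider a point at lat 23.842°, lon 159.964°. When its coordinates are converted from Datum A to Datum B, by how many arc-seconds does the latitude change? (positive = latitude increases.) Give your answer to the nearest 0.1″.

sin φ = 0.404216, cos φ = 0.914664, sin λ = 0.342611, cos λ = -0.939478.
North component: ΔN = −sin φ cos λ·ΔX − sin φ sin λ·ΔY + cos φ·ΔZ = −(0.404216)(-0.939478)(-163) − (0.404216)(0.342611)(-188) + (0.914664)(93) = 49.20 m.
1° of latitude spans 3600 × 30.90 = 111240 m, so Δφ = 49.20 / 111240 × 3600 = 1.592″.

Δφ = 1.6″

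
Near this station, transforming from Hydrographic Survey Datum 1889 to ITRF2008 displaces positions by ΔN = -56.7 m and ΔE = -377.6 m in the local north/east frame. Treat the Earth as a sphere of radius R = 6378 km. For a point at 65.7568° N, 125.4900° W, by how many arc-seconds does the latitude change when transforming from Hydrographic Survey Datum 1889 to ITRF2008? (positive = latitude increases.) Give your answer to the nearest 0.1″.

On a sphere of radius R, 1 rad of latitude = R, so Δφ = ΔN / R = -56.7 / 6378000 = -8.8899e-06 rad = -1.834″.

Δφ = -1.8″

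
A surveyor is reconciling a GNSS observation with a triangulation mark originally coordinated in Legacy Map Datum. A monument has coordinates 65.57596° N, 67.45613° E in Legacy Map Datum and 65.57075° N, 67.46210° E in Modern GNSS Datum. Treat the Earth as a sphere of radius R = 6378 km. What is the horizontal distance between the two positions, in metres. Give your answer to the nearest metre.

642 m

Δφ = 65.57075° − 65.57596° = -0.00521°; Δλ = 67.46210° − 67.45613° = +0.00597°.
1° along a meridian = πR/180 = 111317 m.
ΔN = Δφ × 111317 = -580.0 m; ΔE = Δλ × 111317 × cos(65.57596°) = +0.00597 × 111317 × 0.413486 = 274.8 m.
Distance = √(ΔE² + ΔN²) = √(274.8² + (-580.0)²) = 641.8 m.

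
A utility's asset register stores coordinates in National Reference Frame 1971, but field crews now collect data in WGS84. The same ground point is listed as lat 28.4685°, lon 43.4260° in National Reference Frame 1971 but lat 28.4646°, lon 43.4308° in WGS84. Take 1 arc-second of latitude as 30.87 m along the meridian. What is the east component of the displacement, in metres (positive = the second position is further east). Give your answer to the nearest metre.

Δφ = 28.4646° − 28.4685° = -0.0039°; Δλ = 43.4308° − 43.4260° = +0.0048°.
1° of latitude = 3600 × 30.87 = 111132 m.
ΔN = Δφ × 111132 = -433.4 m; ΔE = Δλ × 111132 × cos(28.4685°) = +0.0048 × 111132 × 0.879079 = 468.9 m.

ΔE = 469 m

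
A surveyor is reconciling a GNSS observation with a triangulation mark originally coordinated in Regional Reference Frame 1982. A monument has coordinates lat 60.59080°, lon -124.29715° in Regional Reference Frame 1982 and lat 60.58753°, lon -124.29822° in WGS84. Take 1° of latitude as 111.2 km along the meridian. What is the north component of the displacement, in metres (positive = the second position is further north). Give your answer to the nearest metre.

ΔN = -364 m

Δφ = 60.58753° − 60.59080° = -0.00327°; Δλ = -124.29822° − -124.29715° = -0.00107°.
ΔN = Δφ × 111200 = -363.6 m; ΔE = Δλ × 111200 × cos(60.59080°) = -0.00107 × 111200 × 0.491044 = -58.4 m.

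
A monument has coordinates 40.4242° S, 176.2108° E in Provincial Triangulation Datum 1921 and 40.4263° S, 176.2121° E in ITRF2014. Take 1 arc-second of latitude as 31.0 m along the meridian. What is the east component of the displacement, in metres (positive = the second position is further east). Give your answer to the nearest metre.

ΔE = 110 m

Δφ = -40.4263° − -40.4242° = -0.0021°; Δλ = 176.2121° − 176.2108° = +0.0013°.
1° of latitude = 3600 × 31.00 = 111600 m.
ΔN = Δφ × 111600 = -234.4 m; ΔE = Δλ × 111600 × cos(-40.4242°) = +0.0013 × 111600 × 0.761264 = 110.4 m.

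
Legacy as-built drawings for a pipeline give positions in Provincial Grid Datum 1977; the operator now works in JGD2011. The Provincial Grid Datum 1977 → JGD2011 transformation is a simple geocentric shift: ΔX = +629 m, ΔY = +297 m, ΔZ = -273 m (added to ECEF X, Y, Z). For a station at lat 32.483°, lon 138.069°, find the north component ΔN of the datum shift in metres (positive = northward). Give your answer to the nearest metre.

At φ = 32.483°, λ = 138.069°: sin φ = 0.537049, cos φ = 0.843551, sin λ = 0.668235, cos λ = -0.743950.
ΔN = −sin φ cos λ·ΔX − sin φ sin λ·ΔY + cos φ·ΔZ = −(0.537049)(-0.743950)(629) − (0.537049)(0.668235)(297) + (0.843551)(-273) = -85.57 m.

ΔN = -86 m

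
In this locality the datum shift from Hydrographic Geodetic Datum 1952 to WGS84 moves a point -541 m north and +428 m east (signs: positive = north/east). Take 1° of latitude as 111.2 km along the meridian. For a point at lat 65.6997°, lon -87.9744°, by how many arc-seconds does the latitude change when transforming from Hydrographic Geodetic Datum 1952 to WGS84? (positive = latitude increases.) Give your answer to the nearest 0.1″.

1° of latitude = 111.2 km, so Δφ = -541.0 / 111200 = -0.0048651° = -17.514″.

Δφ = -17.5″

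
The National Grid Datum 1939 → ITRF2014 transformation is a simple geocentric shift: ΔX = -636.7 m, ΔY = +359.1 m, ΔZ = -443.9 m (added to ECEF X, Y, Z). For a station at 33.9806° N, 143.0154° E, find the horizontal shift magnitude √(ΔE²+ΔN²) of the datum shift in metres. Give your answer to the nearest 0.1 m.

779.1 m

At φ = 33.9806°, λ = 143.0154°: sin φ = 0.558912, cos φ = 0.829227, sin λ = 0.601600, cos λ = -0.798797.
ΔE = −sin λ·ΔX + cos λ·ΔY = −(0.601600)·(-636.7) + (-0.798797)·(359.1) = 96.19 m.
ΔN = −sin φ cos λ·ΔX − sin φ sin λ·ΔY + cos φ·ΔZ = −(0.558912)(-0.798797)(-636.7) − (0.558912)(0.601600)(359.1) + (0.829227)(-443.9) = -773.10 m.
Horizontal magnitude = √(ΔE² + ΔN²) = √(96.19² + (-773.10)²) = 779.06 m.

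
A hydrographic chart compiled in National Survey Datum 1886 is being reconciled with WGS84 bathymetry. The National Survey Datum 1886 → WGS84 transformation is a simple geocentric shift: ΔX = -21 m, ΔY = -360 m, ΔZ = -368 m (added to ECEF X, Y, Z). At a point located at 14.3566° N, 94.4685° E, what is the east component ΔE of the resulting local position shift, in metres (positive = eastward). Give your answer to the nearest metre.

ΔE = 49 m

The local east axis at (φ, λ) is (−sin λ, cos λ, 0), so ΔE = −sin(94.4685°)·(-21) + cos(94.4685°)·(-360) = 48.98 m.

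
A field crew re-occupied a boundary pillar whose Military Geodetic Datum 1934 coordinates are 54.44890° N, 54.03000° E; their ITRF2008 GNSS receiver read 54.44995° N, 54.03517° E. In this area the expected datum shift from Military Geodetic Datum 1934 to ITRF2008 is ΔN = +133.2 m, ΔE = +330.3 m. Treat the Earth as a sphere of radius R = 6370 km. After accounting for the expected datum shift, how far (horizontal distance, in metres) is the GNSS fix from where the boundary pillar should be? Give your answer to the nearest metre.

Observed coordinate differences: Δφ = +0.00105°, Δλ = +0.00517°.
Converting to metres (1° lat = 111177 m, cos φ = 0.581429): observed ΔN = 116.7 m, observed ΔE = 334.2 m.
Subtracting the expected shift leaves a residual of 116.7 − (133.2) = -16.5 m north and 334.2 − (330.3) = 3.9 m east.
Residual distance = √((-16.5)² + 3.9²) = 16.9 m.

17 m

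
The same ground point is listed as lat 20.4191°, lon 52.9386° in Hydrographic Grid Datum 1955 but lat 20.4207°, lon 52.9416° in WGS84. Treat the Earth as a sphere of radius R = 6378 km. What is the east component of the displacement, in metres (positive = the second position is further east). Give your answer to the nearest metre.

ΔE = 313 m

Δφ = 20.4207° − 20.4191° = +0.0016°; Δλ = 52.9416° − 52.9386° = +0.0030°.
1° along a meridian = πR/180 = 111317 m.
ΔN = Δφ × 111317 = 178.1 m; ΔE = Δλ × 111317 × cos(20.4191°) = +0.0030 × 111317 × 0.937166 = 313.0 m.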